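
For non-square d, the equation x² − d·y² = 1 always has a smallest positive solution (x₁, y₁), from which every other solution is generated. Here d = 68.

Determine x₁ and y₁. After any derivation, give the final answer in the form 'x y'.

√68 = [8; 4,16, …], period ℓ=2 (even) → k=1
k=0  a_k=8  p_k/q_k = 8/1
k=1  a_k=4  p_k/q_k = 33/4
(x₁, y₁) = (33, 4);  33² − 68·4² = 1 ✓

33 4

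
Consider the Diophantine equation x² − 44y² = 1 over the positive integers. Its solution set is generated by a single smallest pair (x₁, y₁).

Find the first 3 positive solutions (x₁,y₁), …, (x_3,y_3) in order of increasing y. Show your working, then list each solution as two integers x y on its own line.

199 30
79201 11940
31521799 4752090

[6; 1,1,1,2,1,1,1,12] for √44; ℓ=8 ⇒ convergent index 7
step 0: (6, 1)  from 6·(1,0) + (0,1)
step 1: (7, 1)  from 1·(6,1) + (1,0)
step 2: (13, 2)  from 1·(7,1) + (6,1)
step 3: (20, 3)  from 1·(13,2) + (7,1)
…
step 5: (73, 11)  from 1·(53,8) + (20,3)
step 6: (126, 19)  from 1·(73,11) + (53,8)
step 7: (199, 30)  from 1·(126,19) + (73,11)
→ (199, 30).  Check: 199²=39601, 44·30²=39600, difference 1.
(x_2, y_2) = (199·199 + 44·30·30, 199·30 + 30·199) = (79201, 11940)
(x_3, y_3) = (199·79201 + 44·30·11940, 199·11940 + 30·79201) = (31521799, 4752090)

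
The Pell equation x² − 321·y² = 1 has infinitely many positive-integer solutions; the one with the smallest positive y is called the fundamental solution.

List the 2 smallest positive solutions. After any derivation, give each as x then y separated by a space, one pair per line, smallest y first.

√321 → a₀=17, period (1,10,1,34); ℓ=4 even so k=3
i=0: a=17 ⇒ p=17, q=1
…
i=2: a=10 ⇒ p=197, q=11
i=3: a=1 ⇒ p=215, q=12
fundamental: x₁=215, y₁=12  (since 46225 − 321·144 = 1)
n=2: (215,12)∘(215,12) = (215·215+321·12·12, 215·12+12·215) = (92449,5160)

215 12
92449 5160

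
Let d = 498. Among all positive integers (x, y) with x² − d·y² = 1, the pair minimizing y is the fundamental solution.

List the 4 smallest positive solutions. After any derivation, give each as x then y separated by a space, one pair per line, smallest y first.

179777 8056
64639539457 2896567024
23241404969742401 1041472259739240
8356540122426119709697 374465516875386131936

[22; 3,6,22,6,3,44] for √498; ℓ=6 ⇒ convergent index 5
k=0  a_k=22  p_k/q_k = 22/1
k=1  a_k=3  p_k/q_k = 67/3
…
k=4  a_k=6  p_k/q_k = 56794/2545
k=5  a_k=3  p_k/q_k = 179777/8056
fundamental: x₁=179777, y₁=8056  (since 32319769729 − 498·64899136 = 1)
k=2:  x_2 = 179777·179777+498·8056·8056 = 64639539457,  y_2 = 179777·8056+8056·179777 = 2896567024
k=3:  x_3 = 179777·64639539457+498·8056·2896567024 = 23241404969742401,  y_3 = 179777·2896567024+8056·64639539457 = 1041472259739240
k=4:  x_4 = 179777·23241404969742401+498·8056·1041472259739240 = 8356540122426119709697,  y_4 = 179777·1041472259739240+8056·23241404969742401 = 374465516875386131936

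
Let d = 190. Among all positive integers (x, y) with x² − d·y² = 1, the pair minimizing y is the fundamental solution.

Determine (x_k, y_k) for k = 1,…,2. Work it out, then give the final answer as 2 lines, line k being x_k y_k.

52021 3774
5412368881 392654508

√190 = [13; 1,3,1,1,1,…,3,1,26, …], period ℓ=14 (even) → k=13
i=0: a=13 ⇒ p=13, q=1
i=1: a=1 ⇒ p=14, q=1
…
i=4: a=1 ⇒ p=124, q=9
…
i=6: a=2 ⇒ p=510, q=37
…
i=8: a=2 ⇒ p=2936, q=213
i=9: a=1 ⇒ p=4149, q=301
i=10: a=1 ⇒ p=7085, q=514
i=11: a=1 ⇒ p=11234, q=815
i=12: a=3 ⇒ p=40787, q=2959
i=13: a=1 ⇒ p=52021, q=3774
fundamental: x₁=52021, y₁=3774  (since 2706184441 − 190·14243076 = 1)
(x_2, y_2) = (52021·52021 + 190·3774·3774, 52021·3774 + 3774·52021) = (5412368881, 392654508)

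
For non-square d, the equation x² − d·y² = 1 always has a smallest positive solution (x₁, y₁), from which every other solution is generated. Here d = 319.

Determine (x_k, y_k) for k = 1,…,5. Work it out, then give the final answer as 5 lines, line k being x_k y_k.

√319 = [17; 1,6,5,1,4,…,6,1,34, …], period ℓ=14 (even) → k=13
i=0: a=17 ⇒ p=17, q=1
i=1: a=1 ⇒ p=18, q=1
…
i=3: a=5 ⇒ p=643, q=36
i=4: a=1 ⇒ p=768, q=43
…
i=7: a=1 ⇒ p=15628, q=875
i=8: a=3 ⇒ p=58797, q=3292
i=9: a=4 ⇒ p=250816, q=14043
…
i=11: a=5 ⇒ p=1798881, q=100718
i=12: a=6 ⇒ p=11102899, q=621643
i=13: a=1 ⇒ p=12901780, q=722361
→ (12901780, 722361).  Check: 12901780²=166455927168400, 319·722361²=166455927168399, difference 1.
(x_2, y_2) = (12901780·12901780 + 319·722361·722361, 12901780·722361 + 722361·12901780) = (332911854336799, 18639485405160)
(x_3, y_3) = (12901780·332911854336799 + 319·722361·18639485405160, 12901780·18639485405160 + 722361·332911854336799) = (8590311008090840302660, 480965080021169647239)
(x_4, y_4) = (12901780·8590311008090840302660 + 319·722361·480965080021169647239, 12901780·480965080021169647239 + 722361·8590311008090840302660) = (221660605515932150288251132801, 12410611300231033623224965680)
(x_5, y_5) = (12901780·221660605515932150288251132801 + 319·722361·12410611300231033623224965680, 12901780·12410611300231033623224965680 + 722361·221660605515932150288251132801) = (5719632734066677605580897309458268900, 320237953322189008993822774252173561)

12901780 722361
332911854336799 18639485405160
8590311008090840302660 480965080021169647239
221660605515932150288251132801 12410611300231033623224965680
5719632734066677605580897309458268900 320237953322189008993822774252173561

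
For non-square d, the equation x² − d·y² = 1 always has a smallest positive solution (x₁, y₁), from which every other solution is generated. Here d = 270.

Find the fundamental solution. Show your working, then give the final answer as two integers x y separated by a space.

√270 → a₀=16, period (2,3,6,3,2,32); ℓ=6 even so k=5
step 0: (16, 1)  from 16·(1,0) + (0,1)
step 1: (33, 2)  from 2·(16,1) + (1,0)
step 2: (115, 7)  from 3·(33,2) + (16,1)
…
step 4: (2284, 139)  from 3·(723,44) + (115,7)
step 5: (5291, 322)  from 2·(2284,139) + (723,44)
→ (5291, 322).  Check: 5291²=27994681, 270·322²=27994680, difference 1.

5291 322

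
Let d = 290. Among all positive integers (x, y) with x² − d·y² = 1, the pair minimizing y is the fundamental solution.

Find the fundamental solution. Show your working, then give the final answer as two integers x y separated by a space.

579 34

√290 = [17; 34, …], period ℓ=1 (odd) → k=1
k=0  a_k=17  p_k/q_k = 17/1
k=1  a_k=34  p_k/q_k = 579/34
(x₁, y₁) = (579, 34);  579² − 290·34² = 1 ✓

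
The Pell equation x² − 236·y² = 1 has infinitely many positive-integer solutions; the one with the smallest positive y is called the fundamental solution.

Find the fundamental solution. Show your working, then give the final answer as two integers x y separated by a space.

√236 = [15; 2,1,3,5,1,6,1,5,3,1,2,30, …], period ℓ=12 (even) → k=11
i=0: a=15 ⇒ p=15, q=1
…
i=9: a=3 ⇒ p=154729, q=10072
i=10: a=1 ⇒ p=203535, q=13249
i=11: a=2 ⇒ p=561799, q=36570
fundamental: x₁=561799, y₁=36570  (since 315618116401 − 236·1337364900 = 1)

561799 36570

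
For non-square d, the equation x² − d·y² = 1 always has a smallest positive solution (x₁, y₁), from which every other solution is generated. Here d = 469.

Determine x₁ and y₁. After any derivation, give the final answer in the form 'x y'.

d=469: √d = [21; 1,1,1,10,6,10,1,1,1,42] (ℓ=10, even), read p_9/q_9
i=0: a=21 ⇒ p=21, q=1
i=1: a=1 ⇒ p=22, q=1
…
i=3: a=1 ⇒ p=65, q=3
i=4: a=10 ⇒ p=693, q=32
…
i=8: a=1 ⇒ p=90069, q=4159
i=9: a=1 ⇒ p=137215, q=6336
(x₁, y₁) = (137215, 6336);  137215² − 469·6336² = 1 ✓

137215 6336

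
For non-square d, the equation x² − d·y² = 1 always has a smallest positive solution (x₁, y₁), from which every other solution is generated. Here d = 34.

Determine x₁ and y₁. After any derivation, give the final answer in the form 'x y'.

d=34: √d = [5; 1,4,1,10] (ℓ=4, even), read p_3/q_3
k=0  a_k=5  p_k/q_k = 5/1
k=1  a_k=1  p_k/q_k = 6/1
k=2  a_k=4  p_k/q_k = 29/5
k=3  a_k=1  p_k/q_k = 35/6
→ (35, 6).  Check: 35²=1225, 34·6²=1224, difference 1.

35 6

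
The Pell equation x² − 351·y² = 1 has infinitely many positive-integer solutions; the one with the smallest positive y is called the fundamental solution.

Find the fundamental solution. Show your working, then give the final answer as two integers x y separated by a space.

d=351: √d = [18; 1,2,1,3,2,2,2,3,1,2,1,36] (ℓ=12, even), read p_11/q_11
a_0=18:  p_0=18·1+0=18,  q_0=18·0+1=1
a_1=1:  p_1=1·18+1=19,  q_1=1·1+0=1
…
a_3=1:  p_3=1·56+19=75,  q_3=1·3+1=4
…
a_5=2:  p_5=2·281+75=637,  q_5=2·15+4=34
a_6=2:  p_6=2·637+281=1555,  q_6=2·34+15=83
…
a_8=3:  p_8=3·3747+1555=12796,  q_8=3·200+83=683
a_9=1:  p_9=1·12796+3747=16543,  q_9=1·683+200=883
a_10=2:  p_10=2·16543+12796=45882,  q_10=2·883+683=2449
a_11=1:  p_11=1·45882+16543=62425,  q_11=1·2449+883=3332
fundamental: x₁=62425, y₁=3332  (since 3896880625 − 351·11102224 = 1)

62425 3332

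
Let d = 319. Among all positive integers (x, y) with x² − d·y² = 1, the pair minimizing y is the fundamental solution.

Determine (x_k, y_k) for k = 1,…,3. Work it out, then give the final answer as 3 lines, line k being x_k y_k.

12901780 722361
332911854336799 18639485405160
8590311008090840302660 480965080021169647239

√319 → a₀=17, period (1,6,5,1,4,…,6,1,34); ℓ=14 even so k=13
i=0: a=17 ⇒ p=17, q=1
i=1: a=1 ⇒ p=18, q=1
i=2: a=6 ⇒ p=125, q=7
i=3: a=5 ⇒ p=643, q=36
…
i=5: a=4 ⇒ p=3715, q=208
…
i=7: a=1 ⇒ p=15628, q=875
i=8: a=3 ⇒ p=58797, q=3292
…
i=10: a=1 ⇒ p=309613, q=17335
…
i=12: a=6 ⇒ p=11102899, q=621643
i=13: a=1 ⇒ p=12901780, q=722361
fundamental: x₁=12901780, y₁=722361  (since 166455927168400 − 319·521805414321 = 1)
k=2:  x_2 = 12901780·12901780+319·722361·722361 = 332911854336799,  y_2 = 12901780·722361+722361·12901780 = 18639485405160
k=3:  x_3 = 12901780·332911854336799+319·722361·18639485405160 = 8590311008090840302660,  y_3 = 12901780·18639485405160+722361·332911854336799 = 480965080021169647239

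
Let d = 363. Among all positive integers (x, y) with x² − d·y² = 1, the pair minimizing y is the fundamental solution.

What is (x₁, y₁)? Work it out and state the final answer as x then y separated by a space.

√363 = [19; 19,38, …], period ℓ=2 (even) → k=1
i=0: a=19 ⇒ p=19, q=1
i=1: a=19 ⇒ p=362, q=19
→ (362, 19).  Check: 362²=131044, 363·19²=131043, difference 1.

362 19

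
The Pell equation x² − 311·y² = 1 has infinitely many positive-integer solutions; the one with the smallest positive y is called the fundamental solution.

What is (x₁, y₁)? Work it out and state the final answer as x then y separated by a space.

16883880 957397

[17; 1,1,1,2,1,…,1,1,34] for √311; ℓ=16 ⇒ convergent index 15
step 0: (17, 1)  from 17·(1,0) + (0,1)
…
step 6: (1305, 74)  from 6·(194,11) + (141,8)
…
step 10: (1376656, 78063)  from 6·(217583,12338) + (71158,4035)
…
step 12: (4565134, 258865)  from 2·(1594239,90401) + (1376656,78063)
…
step 14: (10724507, 608131)  from 1·(6159373,349266) + (4565134,258865)
step 15: (16883880, 957397)  from 1·(10724507,608131) + (6159373,349266)
fundamental: x₁=16883880, y₁=957397  (since 285065403854400 − 311·916609015609 = 1)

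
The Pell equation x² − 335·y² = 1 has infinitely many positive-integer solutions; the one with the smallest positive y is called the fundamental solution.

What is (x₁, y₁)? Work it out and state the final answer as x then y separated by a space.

604 33

[18; 3,3,3,36] for √335; ℓ=4 ⇒ convergent index 3
step 0: (18, 1)  from 18·(1,0) + (0,1)
step 1: (55, 3)  from 3·(18,1) + (1,0)
step 2: (183, 10)  from 3·(55,3) + (18,1)
step 3: (604, 33)  from 3·(183,10) + (55,3)
fundamental: x₁=604, y₁=33  (since 364816 − 335·1089 = 1)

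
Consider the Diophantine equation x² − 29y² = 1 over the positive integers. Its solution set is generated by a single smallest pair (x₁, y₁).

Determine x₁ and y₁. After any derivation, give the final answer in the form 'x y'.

d=29: √d = [5; 2,1,1,2,10] (ℓ=5, odd), read p_9/q_9
k=0  a_k=5  p_k/q_k = 5/1
…
k=3  a_k=1  p_k/q_k = 27/5
…
k=7  a_k=1  p_k/q_k = 2251/418
k=8  a_k=1  p_k/q_k = 3775/701
k=9  a_k=2  p_k/q_k = 9801/1820
→ (9801, 1820).  Check: 9801²=96059601, 29·1820²=96059600, difference 1.

9801 1820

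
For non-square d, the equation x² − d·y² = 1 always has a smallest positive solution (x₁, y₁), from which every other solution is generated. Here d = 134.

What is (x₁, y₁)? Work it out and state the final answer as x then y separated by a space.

√134 → a₀=11, period (1,1,2,1,3,…,1,1,22); ℓ=14 even so k=13
i=0: a=11 ⇒ p=11, q=1
i=1: a=1 ⇒ p=12, q=1
…
i=5: a=3 ⇒ p=301, q=26
…
i=7: a=10 ⇒ p=4121, q=356
…
i=12: a=1 ⇒ p=84029, q=7259
i=13: a=1 ⇒ p=145925, q=12606
fundamental: x₁=145925, y₁=12606  (since 21294105625 − 134·158911236 = 1)

145925 12606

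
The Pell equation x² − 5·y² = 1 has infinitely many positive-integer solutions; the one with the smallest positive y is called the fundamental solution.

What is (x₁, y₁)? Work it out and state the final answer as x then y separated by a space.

9 4

√5 → a₀=2, period (4); ℓ=1 odd so k=1
step 0: (2, 1)  from 2·(1,0) + (0,1)
step 1: (9, 4)  from 4·(2,1) + (1,0)
→ (9, 4).  Check: 9²=81, 5·4²=80, difference 1.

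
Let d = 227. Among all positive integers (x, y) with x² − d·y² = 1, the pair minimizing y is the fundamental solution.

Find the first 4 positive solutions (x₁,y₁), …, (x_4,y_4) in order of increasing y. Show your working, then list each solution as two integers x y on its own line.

226 15
102151 6780
46172026 3064545
20869653601 1385167560

d=227: √d = [15; 15,30] (ℓ=2, even), read p_1/q_1
step 0: (15, 1)  from 15·(1,0) + (0,1)
step 1: (226, 15)  from 15·(15,1) + (1,0)
(x₁, y₁) = (226, 15);  226² − 227·15² = 1 ✓
(x_2, y_2) = (226·226 + 227·15·15, 226·15 + 15·226) = (102151, 6780)
(x_3, y_3) = (226·102151 + 227·15·6780, 226·6780 + 15·102151) = (46172026, 3064545)
(x_4, y_4) = (226·46172026 + 227·15·3064545, 226·3064545 + 15·46172026) = (20869653601, 1385167560)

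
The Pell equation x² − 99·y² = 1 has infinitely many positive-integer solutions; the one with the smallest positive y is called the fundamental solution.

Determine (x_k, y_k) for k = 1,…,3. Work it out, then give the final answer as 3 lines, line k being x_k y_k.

10 1
199 20
3970 399

[9; 1,18] for √99; ℓ=2 ⇒ convergent index 1
step 0: (9, 1)  from 9·(1,0) + (0,1)
step 1: (10, 1)  from 1·(9,1) + (1,0)
fundamental: x₁=10, y₁=1  (since 100 − 99·1 = 1)
(10+1√99)^2 = 199 + 20√99
(10+1√99)^3 = 3970 + 399√99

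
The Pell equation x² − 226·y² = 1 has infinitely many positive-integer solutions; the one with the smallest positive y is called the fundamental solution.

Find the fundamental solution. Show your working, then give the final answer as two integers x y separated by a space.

√226 → a₀=15, period (30); ℓ=1 odd so k=1
step 0: (15, 1)  from 15·(1,0) + (0,1)
step 1: (451, 30)  from 30·(15,1) + (1,0)
fundamental: x₁=451, y₁=30  (since 203401 − 226·900 = 1)

451 30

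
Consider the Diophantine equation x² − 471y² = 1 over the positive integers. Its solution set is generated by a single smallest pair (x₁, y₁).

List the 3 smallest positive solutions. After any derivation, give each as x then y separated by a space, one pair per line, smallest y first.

√471 → a₀=21, period (1,2,2,1,3,…,2,1,42); ℓ=14 even so k=13
a_0=21:  p_0=21·1+0=21,  q_0=21·0+1=1
a_1=1:  p_1=1·21+1=22,  q_1=1·1+0=1
a_2=2:  p_2=2·22+21=65,  q_2=2·1+1=3
a_3=2:  p_3=2·65+22=152,  q_3=2·3+1=7
a_4=1:  p_4=1·152+65=217,  q_4=1·7+3=10
…
a_6=4:  p_6=4·803+217=3429,  q_6=4·37+10=158
a_7=14:  p_7=14·3429+803=48809,  q_7=14·158+37=2249
a_8=4:  p_8=4·48809+3429=198665,  q_8=4·2249+158=9154
a_9=3:  p_9=3·198665+48809=644804,  q_9=3·9154+2249=29711
a_10=1:  p_10=1·644804+198665=843469,  q_10=1·29711+9154=38865
a_11=2:  p_11=2·843469+644804=2331742,  q_11=2·38865+29711=107441
a_12=2:  p_12=2·2331742+843469=5506953,  q_12=2·107441+38865=253747
a_13=1:  p_13=1·5506953+2331742=7838695,  q_13=1·253747+107441=361188
→ (7838695, 361188).  Check: 7838695²=61445139303025, 471·361188²=61445139303024, difference 1.
(x_2, y_2) = (7838695·7838695 + 471·361188·361188, 7838695·361188 + 361188·7838695) = (122890278606049, 5662485139320)
(x_3, y_3) = (7838695·122890278606049 + 471·361188·5662485139320, 7838695·5662485139320 + 361188·122890278606049) = (1926598824915678693415, 88772987898323613612)

7838695 361188
122890278606049 5662485139320
1926598824915678693415 88772987898323613612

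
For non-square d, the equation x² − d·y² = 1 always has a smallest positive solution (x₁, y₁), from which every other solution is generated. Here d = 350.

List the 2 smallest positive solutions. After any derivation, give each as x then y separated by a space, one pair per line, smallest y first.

[18; 1,2,2,2,1,36] for √350; ℓ=6 ⇒ convergent index 5
a_0=18:  p_0=18·1+0=18,  q_0=18·0+1=1
…
a_3=2:  p_3=2·56+19=131,  q_3=2·3+1=7
a_4=2:  p_4=2·131+56=318,  q_4=2·7+3=17
a_5=1:  p_5=1·318+131=449,  q_5=1·17+7=24
→ (449, 24).  Check: 449²=201601, 350·24²=201600, difference 1.
n=2: (449,24)∘(449,24) = (449·449+350·24·24, 449·24+24·449) = (403201,21552)

449 24
403201 21552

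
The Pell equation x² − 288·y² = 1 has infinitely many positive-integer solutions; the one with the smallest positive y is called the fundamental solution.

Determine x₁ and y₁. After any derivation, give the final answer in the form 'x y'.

17 1

d=288: √d = [16; 1,32] (ℓ=2, even), read p_1/q_1
a_0=16:  p_0=16·1+0=16,  q_0=16·0+1=1
a_1=1:  p_1=1·16+1=17,  q_1=1·1+0=1
(x₁, y₁) = (17, 1);  17² − 288·1² = 1 ✓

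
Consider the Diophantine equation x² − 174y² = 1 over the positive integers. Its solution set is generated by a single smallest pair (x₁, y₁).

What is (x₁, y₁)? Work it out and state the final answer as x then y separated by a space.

√174 → a₀=13, period (5,4,5,26); ℓ=4 even so k=3
k=0  a_k=13  p_k/q_k = 13/1
…
k=2  a_k=4  p_k/q_k = 277/21
k=3  a_k=5  p_k/q_k = 1451/110
→ (1451, 110).  Check: 1451²=2105401, 174·110²=2105400, difference 1.

1451 110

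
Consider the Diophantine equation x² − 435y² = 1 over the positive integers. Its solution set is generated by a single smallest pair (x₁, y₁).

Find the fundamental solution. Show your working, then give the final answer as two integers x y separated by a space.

√435 = [20; 1,5,1,40, …], period ℓ=4 (even) → k=3
a_0=20:  p_0=20·1+0=20,  q_0=20·0+1=1
…
a_2=5:  p_2=5·21+20=125,  q_2=5·1+1=6
a_3=1:  p_3=1·125+21=146,  q_3=1·6+1=7
(x₁, y₁) = (146, 7);  146² − 435·7² = 1 ✓

146 7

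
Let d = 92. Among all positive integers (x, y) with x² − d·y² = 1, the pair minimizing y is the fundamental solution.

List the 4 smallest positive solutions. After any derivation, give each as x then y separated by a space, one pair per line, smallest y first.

1151 120
2649601 276240
6099380351 635904360
14040770918401 1463851560480

√92 → a₀=9, period (1,1,2,4,2,1,1,18); ℓ=8 even so k=7
i=0: a=9 ⇒ p=9, q=1
i=1: a=1 ⇒ p=10, q=1
i=2: a=1 ⇒ p=19, q=2
i=3: a=2 ⇒ p=48, q=5
i=4: a=4 ⇒ p=211, q=22
i=5: a=2 ⇒ p=470, q=49
i=6: a=1 ⇒ p=681, q=71
i=7: a=1 ⇒ p=1151, q=120
→ (1151, 120).  Check: 1151²=1324801, 92·120²=1324800, difference 1.
n=2: (1151,120)∘(1151,120) = (1151·1151+92·120·120, 1151·120+120·1151) = (2649601,276240)
n=3: (2649601,276240)∘(1151,120) = (1151·2649601+92·120·276240, 1151·276240+120·2649601) = (6099380351,635904360)
n=4: (6099380351,635904360)∘(1151,120) = (1151·6099380351+92·120·635904360, 1151·635904360+120·6099380351) = (14040770918401,1463851560480)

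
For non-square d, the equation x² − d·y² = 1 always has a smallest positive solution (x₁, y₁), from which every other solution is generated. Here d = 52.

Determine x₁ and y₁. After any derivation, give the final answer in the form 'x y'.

d=52: √d = [7; 4,1,2,1,4,14] (ℓ=6, even), read p_5/q_5
i=0: a=7 ⇒ p=7, q=1
…
i=4: a=1 ⇒ p=137, q=19
i=5: a=4 ⇒ p=649, q=90
→ (649, 90).  Check: 649²=421201, 52·90²=421200, difference 1.

649 90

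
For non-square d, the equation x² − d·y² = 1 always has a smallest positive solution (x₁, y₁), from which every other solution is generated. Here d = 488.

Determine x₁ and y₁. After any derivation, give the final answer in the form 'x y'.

243 11

d=488: √d = [22; 11,44] (ℓ=2, even), read p_1/q_1
k=0  a_k=22  p_k/q_k = 22/1
k=1  a_k=11  p_k/q_k = 243/11
→ (243, 11).  Check: 243²=59049, 488·11²=59048, difference 1.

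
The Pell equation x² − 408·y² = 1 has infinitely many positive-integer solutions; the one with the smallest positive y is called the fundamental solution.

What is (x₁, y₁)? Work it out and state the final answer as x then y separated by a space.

√408 = [20; 5,40, …], period ℓ=2 (even) → k=1
k=0  a_k=20  p_k/q_k = 20/1
k=1  a_k=5  p_k/q_k = 101/5
fundamental: x₁=101, y₁=5  (since 10201 − 408·25 = 1)

101 5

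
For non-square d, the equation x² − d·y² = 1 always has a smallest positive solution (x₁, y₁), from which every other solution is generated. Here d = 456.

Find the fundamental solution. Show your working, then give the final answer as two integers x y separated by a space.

d=456: √d = [21; 2,1,4,1,2,42] (ℓ=6, even), read p_5/q_5
step 0: (21, 1)  from 21·(1,0) + (0,1)
step 1: (43, 2)  from 2·(21,1) + (1,0)
…
step 4: (363, 17)  from 1·(299,14) + (64,3)
step 5: (1025, 48)  from 2·(363,17) + (299,14)
(x₁, y₁) = (1025, 48);  1025² − 456·48² = 1 ✓

1025 48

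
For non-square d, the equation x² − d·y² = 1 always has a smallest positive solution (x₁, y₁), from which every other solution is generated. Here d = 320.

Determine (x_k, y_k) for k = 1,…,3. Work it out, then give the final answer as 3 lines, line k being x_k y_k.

[17; 1,7,1,34] for √320; ℓ=4 ⇒ convergent index 3
step 0: (17, 1)  from 17·(1,0) + (0,1)
…
step 2: (143, 8)  from 7·(18,1) + (17,1)
step 3: (161, 9)  from 1·(143,8) + (18,1)
→ (161, 9).  Check: 161²=25921, 320·9²=25920, difference 1.
k=2:  x_2 = 161·161+320·9·9 = 51841,  y_2 = 161·9+9·161 = 2898
k=3:  x_3 = 161·51841+320·9·2898 = 16692641,  y_3 = 161·2898+9·51841 = 933147

161 9
51841 2898
16692641 933147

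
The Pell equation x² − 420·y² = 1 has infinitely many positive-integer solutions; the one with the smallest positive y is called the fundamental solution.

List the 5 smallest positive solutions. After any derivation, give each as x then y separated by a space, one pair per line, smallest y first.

41 2
3361 164
275561 13446
22592641 1102408
1852321001 90384010

[20; 2,40] for √420; ℓ=2 ⇒ convergent index 1
k=0  a_k=20  p_k/q_k = 20/1
k=1  a_k=2  p_k/q_k = 41/2
→ (41, 2).  Check: 41²=1681, 420·2²=1680, difference 1.
(x_2, y_2) = (41·41 + 420·2·2, 41·2 + 2·41) = (3361, 164)
(x_3, y_3) = (41·3361 + 420·2·164, 41·164 + 2·3361) = (275561, 13446)
(x_4, y_4) = (41·275561 + 420·2·13446, 41·13446 + 2·275561) = (22592641, 1102408)
(x_5, y_5) = (41·22592641 + 420·2·1102408, 41·1102408 + 2·22592641) = (1852321001, 90384010)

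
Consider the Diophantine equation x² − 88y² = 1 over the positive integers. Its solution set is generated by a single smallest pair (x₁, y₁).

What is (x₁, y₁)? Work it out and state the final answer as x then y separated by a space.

√88 = [9; 2,1,1,1,2,18, …], period ℓ=6 (even) → k=5
step 0: (9, 1)  from 9·(1,0) + (0,1)
…
step 3: (47, 5)  from 1·(28,3) + (19,2)
step 4: (75, 8)  from 1·(47,5) + (28,3)
step 5: (197, 21)  from 2·(75,8) + (47,5)
fundamental: x₁=197, y₁=21  (since 38809 − 88·441 = 1)

197 21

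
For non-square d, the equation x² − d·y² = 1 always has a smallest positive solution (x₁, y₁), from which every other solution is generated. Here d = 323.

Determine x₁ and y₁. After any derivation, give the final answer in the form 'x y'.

18 1

√323 = [17; 1,34, …], period ℓ=2 (even) → k=1
i=0: a=17 ⇒ p=17, q=1
i=1: a=1 ⇒ p=18, q=1
→ (18, 1).  Check: 18²=324, 323·1²=323, difference 1.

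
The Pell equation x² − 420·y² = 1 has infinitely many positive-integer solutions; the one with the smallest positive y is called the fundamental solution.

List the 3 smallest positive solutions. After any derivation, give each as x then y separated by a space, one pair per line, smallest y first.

√420 = [20; 2,40, …], period ℓ=2 (even) → k=1
a_0=20:  p_0=20·1+0=20,  q_0=20·0+1=1
a_1=2:  p_1=2·20+1=41,  q_1=2·1+0=2
(x₁, y₁) = (41, 2);  41² − 420·2² = 1 ✓
k=2:  x_2 = 41·41+420·2·2 = 3361,  y_2 = 41·2+2·41 = 164
k=3:  x_3 = 41·3361+420·2·164 = 275561,  y_3 = 41·164+2·3361 = 13446

41 2
3361 164
275561 13446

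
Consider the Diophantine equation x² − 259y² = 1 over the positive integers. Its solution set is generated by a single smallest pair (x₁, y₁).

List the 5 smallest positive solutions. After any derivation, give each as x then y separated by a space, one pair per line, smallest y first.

√259 → a₀=16, period (10,1,2,3,4,3,2,1,10,32); ℓ=10 even so k=9
k=0  a_k=16  p_k/q_k = 16/1
…
k=8  a_k=1  p_k/q_k = 79196/4921
k=9  a_k=10  p_k/q_k = 847225/52644
→ (847225, 52644).  Check: 847225²=717790200625, 259·52644²=717790200624, difference 1.
n=2: (847225,52644)∘(847225,52644) = (847225·847225+259·52644·52644, 847225·52644+52644·847225) = (1435580401249,89202625800)
n=3: (1435580401249,89202625800)∘(847225,52644) = (847225·1435580401249+259·52644·89202625800, 847225·89202625800+52644·1435580401249) = (2432519210895520825,151149389286757356)
n=4: (2432519210895520825,151149389286757356)∘(847225,52644) = (847225·2432519210895520825+259·52644·151149389286757356, 847225·151149389286757356+52644·2432519210895520825) = (4121782176900479681520001,256115082676856799248400)
n=5: (4121782176900479681520001,256115082676856799248400)∘(847225,52644) = (847225·4121782176900479681520001+259·52644·256115082676856799248400, 847225·256115082676856799248400+52644·4121782176900479681520001) = (6984153809646585277140670173625,433974201841648854097164622644)

847225 52644
1435580401249 89202625800
2432519210895520825 151149389286757356
4121782176900479681520001 256115082676856799248400
6984153809646585277140670173625 433974201841648854097164622644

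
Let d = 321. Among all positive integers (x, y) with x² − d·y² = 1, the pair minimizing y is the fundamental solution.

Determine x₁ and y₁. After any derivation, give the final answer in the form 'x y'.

√321 = [17; 1,10,1,34, …], period ℓ=4 (even) → k=3
a_0=17:  p_0=17·1+0=17,  q_0=17·0+1=1
a_1=1:  p_1=1·17+1=18,  q_1=1·1+0=1
a_2=10:  p_2=10·18+17=197,  q_2=10·1+1=11
a_3=1:  p_3=1·197+18=215,  q_3=1·11+1=12
(x₁, y₁) = (215, 12);  215² − 321·12² = 1 ✓

215 12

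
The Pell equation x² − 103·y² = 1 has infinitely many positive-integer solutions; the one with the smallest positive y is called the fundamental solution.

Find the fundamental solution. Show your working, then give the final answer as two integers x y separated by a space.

227528 22419

√103 = [10; 6,1,2,1,1,9,1,1,2,1,6,20, …], period ℓ=12 (even) → k=11
a_0=10:  p_0=10·1+0=10,  q_0=10·0+1=1
a_1=6:  p_1=6·10+1=61,  q_1=6·1+0=6
…
a_5=1:  p_5=1·274+203=477,  q_5=1·27+20=47
…
a_8=1:  p_8=1·5044+4567=9611,  q_8=1·497+450=947
…
a_10=1:  p_10=1·24266+9611=33877,  q_10=1·2391+947=3338
a_11=6:  p_11=6·33877+24266=227528,  q_11=6·3338+2391=22419
fundamental: x₁=227528, y₁=22419  (since 51768990784 − 103·502611561 = 1)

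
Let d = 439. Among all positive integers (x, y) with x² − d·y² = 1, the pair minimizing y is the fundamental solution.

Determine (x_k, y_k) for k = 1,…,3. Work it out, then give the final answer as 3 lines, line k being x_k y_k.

440 21
387199 18480
340734680 16262379

[20; 1,19,1,40] for √439; ℓ=4 ⇒ convergent index 3
i=0: a=20 ⇒ p=20, q=1
i=1: a=1 ⇒ p=21, q=1
i=2: a=19 ⇒ p=419, q=20
i=3: a=1 ⇒ p=440, q=21
→ (440, 21).  Check: 440²=193600, 439·21²=193599, difference 1.
k=2:  x_2 = 440·440+439·21·21 = 387199,  y_2 = 440·21+21·440 = 18480
k=3:  x_3 = 440·387199+439·21·18480 = 340734680,  y_3 = 440·18480+21·387199 = 16262379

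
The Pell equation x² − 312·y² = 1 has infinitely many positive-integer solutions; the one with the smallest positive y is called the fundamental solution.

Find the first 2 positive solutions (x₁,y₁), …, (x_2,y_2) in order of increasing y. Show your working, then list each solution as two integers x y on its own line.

[17; 1,1,1,34] for √312; ℓ=4 ⇒ convergent index 3
k=0  a_k=17  p_k/q_k = 17/1
…
k=2  a_k=1  p_k/q_k = 35/2
k=3  a_k=1  p_k/q_k = 53/3
fundamental: x₁=53, y₁=3  (since 2809 − 312·9 = 1)
k=2:  x_2 = 53·53+312·3·3 = 5617,  y_2 = 53·3+3·53 = 318

53 3
5617 318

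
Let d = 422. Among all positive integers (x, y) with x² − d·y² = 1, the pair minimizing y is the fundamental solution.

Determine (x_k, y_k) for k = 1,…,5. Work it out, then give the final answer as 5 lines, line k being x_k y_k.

7022501 341850
98631040590001 4801283933700
1385273162348638202501 67434042451384025550
19456164335732849620362360001 947111261097768740333867400
273261867007695159110526238300562501 13302179556340616719484196916709250

√422 → a₀=20, period (1,1,5,2,1,…,1,1,40); ℓ=14 even so k=13
step 0: (20, 1)  from 20·(1,0) + (0,1)
…
step 11: (3211821, 156349)  from 5·(598859,29152) + (217526,10589)
step 12: (3810680, 185501)  from 1·(3211821,156349) + (598859,29152)
step 13: (7022501, 341850)  from 1·(3810680,185501) + (3211821,156349)
fundamental: x₁=7022501, y₁=341850  (since 49315520295001 − 422·116861422500 = 1)
n=2: (7022501,341850)∘(7022501,341850) = (7022501·7022501+422·341850·341850, 7022501·341850+341850·7022501) = (98631040590001,4801283933700)
n=3: (98631040590001,4801283933700)∘(7022501,341850) = (7022501·98631040590001+422·341850·4801283933700, 7022501·4801283933700+341850·98631040590001) = (1385273162348638202501,67434042451384025550)
n=4: (1385273162348638202501,67434042451384025550)∘(7022501,341850) = (7022501·1385273162348638202501+422·341850·67434042451384025550, 7022501·67434042451384025550+341850·1385273162348638202501) = (19456164335732849620362360001,947111261097768740333867400)
n=5: (19456164335732849620362360001,947111261097768740333867400)∘(7022501,341850) = (7022501·19456164335732849620362360001+422·341850·947111261097768740333867400, 7022501·947111261097768740333867400+341850·19456164335732849620362360001) = (273261867007695159110526238300562501,13302179556340616719484196916709250)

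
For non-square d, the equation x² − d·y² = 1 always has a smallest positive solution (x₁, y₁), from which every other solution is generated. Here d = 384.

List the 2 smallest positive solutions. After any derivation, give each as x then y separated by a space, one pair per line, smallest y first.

d=384: √d = [19; 1,1,2,9,2,1,1,38] (ℓ=8, even), read p_7/q_7
k=0  a_k=19  p_k/q_k = 19/1
…
k=2  a_k=1  p_k/q_k = 39/2
k=3  a_k=2  p_k/q_k = 98/5
…
k=5  a_k=2  p_k/q_k = 1940/99
k=6  a_k=1  p_k/q_k = 2861/146
k=7  a_k=1  p_k/q_k = 4801/245
→ (4801, 245).  Check: 4801²=23049601, 384·245²=23049600, difference 1.
k=2:  x_2 = 4801·4801+384·245·245 = 46099201,  y_2 = 4801·245+245·4801 = 2352490

4801 245
46099201 2352490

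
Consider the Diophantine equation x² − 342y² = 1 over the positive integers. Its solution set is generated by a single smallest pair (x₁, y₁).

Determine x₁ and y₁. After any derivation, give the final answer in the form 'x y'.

√342 → a₀=18, period (2,36); ℓ=2 even so k=1
i=0: a=18 ⇒ p=18, q=1
i=1: a=2 ⇒ p=37, q=2
→ (37, 2).  Check: 37²=1369, 342·2²=1368, difference 1.

37 2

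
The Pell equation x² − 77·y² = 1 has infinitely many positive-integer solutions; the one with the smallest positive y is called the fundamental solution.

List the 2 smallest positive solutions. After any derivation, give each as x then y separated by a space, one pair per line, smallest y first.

351 40
246401 28080

d=77: √d = [8; 1,3,2,3,1,16] (ℓ=6, even), read p_5/q_5
a_0=8:  p_0=8·1+0=8,  q_0=8·0+1=1
…
a_4=3:  p_4=3·79+35=272,  q_4=3·9+4=31
a_5=1:  p_5=1·272+79=351,  q_5=1·31+9=40
fundamental: x₁=351, y₁=40  (since 123201 − 77·1600 = 1)
k=2:  x_2 = 351·351+77·40·40 = 246401,  y_2 = 351·40+40·351 = 28080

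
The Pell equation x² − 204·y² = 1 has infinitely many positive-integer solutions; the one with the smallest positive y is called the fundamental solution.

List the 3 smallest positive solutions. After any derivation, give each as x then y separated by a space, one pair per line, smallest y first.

4999 350
49980001 3499300
499700044999 34986001050

√204 = [14; 3,1,1,6,1,1,3,28, …], period ℓ=8 (even) → k=7
step 0: (14, 1)  from 14·(1,0) + (0,1)
…
step 2: (57, 4)  from 1·(43,3) + (14,1)
step 3: (100, 7)  from 1·(57,4) + (43,3)
step 4: (657, 46)  from 6·(100,7) + (57,4)
step 5: (757, 53)  from 1·(657,46) + (100,7)
step 6: (1414, 99)  from 1·(757,53) + (657,46)
step 7: (4999, 350)  from 3·(1414,99) + (757,53)
→ (4999, 350).  Check: 4999²=24990001, 204·350²=24990000, difference 1.
(4999+350√204)^2 = 49980001 + 3499300√204
(4999+350√204)^3 = 499700044999 + 34986001050√204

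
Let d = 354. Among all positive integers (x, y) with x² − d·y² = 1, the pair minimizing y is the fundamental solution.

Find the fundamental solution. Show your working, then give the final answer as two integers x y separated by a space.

258065 13716

√354 → a₀=18, period (1,4,2,2,18,2,2,4,1,36); ℓ=10 even so k=9
step 0: (18, 1)  from 18·(1,0) + (0,1)
step 1: (19, 1)  from 1·(18,1) + (1,0)
…
step 3: (207, 11)  from 2·(94,5) + (19,1)
…
step 7: (47771, 2539)  from 2·(19210,1021) + (9351,497)
step 8: (210294, 11177)  from 4·(47771,2539) + (19210,1021)
step 9: (258065, 13716)  from 1·(210294,11177) + (47771,2539)
→ (258065, 13716).  Check: 258065²=66597544225, 354·13716²=66597544224, difference 1.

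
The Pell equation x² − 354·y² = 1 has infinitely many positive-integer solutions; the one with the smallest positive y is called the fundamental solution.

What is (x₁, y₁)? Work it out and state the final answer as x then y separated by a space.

√354 = [18; 1,4,2,2,18,2,2,4,1,36, …], period ℓ=10 (even) → k=9
i=0: a=18 ⇒ p=18, q=1
i=1: a=1 ⇒ p=19, q=1
…
i=4: a=2 ⇒ p=508, q=27
i=5: a=18 ⇒ p=9351, q=497
i=6: a=2 ⇒ p=19210, q=1021
i=7: a=2 ⇒ p=47771, q=2539
i=8: a=4 ⇒ p=210294, q=11177
i=9: a=1 ⇒ p=258065, q=13716
→ (258065, 13716).  Check: 258065²=66597544225, 354·13716²=66597544224, difference 1.

258065 13716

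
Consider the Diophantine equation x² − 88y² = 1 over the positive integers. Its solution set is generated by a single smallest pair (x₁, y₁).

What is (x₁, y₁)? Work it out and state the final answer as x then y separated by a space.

197 21

d=88: √d = [9; 2,1,1,1,2,18] (ℓ=6, even), read p_5/q_5
k=0  a_k=9  p_k/q_k = 9/1
k=1  a_k=2  p_k/q_k = 19/2
…
k=3  a_k=1  p_k/q_k = 47/5
k=4  a_k=1  p_k/q_k = 75/8
k=5  a_k=2  p_k/q_k = 197/21
fundamental: x₁=197, y₁=21  (since 38809 − 88·441 = 1)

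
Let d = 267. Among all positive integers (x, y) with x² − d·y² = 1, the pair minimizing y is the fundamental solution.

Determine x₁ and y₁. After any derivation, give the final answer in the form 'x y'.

[16; 2,1,15,1,2,32] for √267; ℓ=6 ⇒ convergent index 5
step 0: (16, 1)  from 16·(1,0) + (0,1)
step 1: (33, 2)  from 2·(16,1) + (1,0)
step 2: (49, 3)  from 1·(33,2) + (16,1)
…
step 4: (817, 50)  from 1·(768,47) + (49,3)
step 5: (2402, 147)  from 2·(817,50) + (768,47)
→ (2402, 147).  Check: 2402²=5769604, 267·147²=5769603, difference 1.

2402 147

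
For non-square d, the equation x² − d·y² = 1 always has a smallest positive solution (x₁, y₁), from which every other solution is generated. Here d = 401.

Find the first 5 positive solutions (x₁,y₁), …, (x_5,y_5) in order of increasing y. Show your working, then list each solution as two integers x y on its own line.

√401 → a₀=20, period (40); ℓ=1 odd so k=1
k=0  a_k=20  p_k/q_k = 20/1
k=1  a_k=40  p_k/q_k = 801/40
→ (801, 40).  Check: 801²=641601, 401·40²=641600, difference 1.
k=2:  x_2 = 801·801+401·40·40 = 1283201,  y_2 = 801·40+40·801 = 64080
k=3:  x_3 = 801·1283201+401·40·64080 = 2055687201,  y_3 = 801·64080+40·1283201 = 102656120
k=4:  x_4 = 801·2055687201+401·40·102656120 = 3293209612801,  y_4 = 801·102656120+40·2055687201 = 164455040160
k=5:  x_5 = 801·3293209612801+401·40·164455040160 = 5275719744020001,  y_5 = 801·164455040160+40·3293209612801 = 263456871680200

801 40
1283201 64080
2055687201 102656120
3293209612801 164455040160
5275719744020001 263456871680200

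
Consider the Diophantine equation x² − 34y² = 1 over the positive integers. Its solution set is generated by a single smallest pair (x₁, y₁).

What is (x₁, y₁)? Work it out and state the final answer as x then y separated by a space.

d=34: √d = [5; 1,4,1,10] (ℓ=4, even), read p_3/q_3
k=0  a_k=5  p_k/q_k = 5/1
k=1  a_k=1  p_k/q_k = 6/1
k=2  a_k=4  p_k/q_k = 29/5
k=3  a_k=1  p_k/q_k = 35/6
fundamental: x₁=35, y₁=6  (since 1225 − 34·36 = 1)

35 6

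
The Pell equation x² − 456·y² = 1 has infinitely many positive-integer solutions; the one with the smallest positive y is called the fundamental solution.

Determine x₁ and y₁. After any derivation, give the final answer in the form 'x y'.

d=456: √d = [21; 2,1,4,1,2,42] (ℓ=6, even), read p_5/q_5
k=0  a_k=21  p_k/q_k = 21/1
…
k=2  a_k=1  p_k/q_k = 64/3
k=3  a_k=4  p_k/q_k = 299/14
k=4  a_k=1  p_k/q_k = 363/17
k=5  a_k=2  p_k/q_k = 1025/48
(x₁, y₁) = (1025, 48);  1025² − 456·48² = 1 ✓

1025 48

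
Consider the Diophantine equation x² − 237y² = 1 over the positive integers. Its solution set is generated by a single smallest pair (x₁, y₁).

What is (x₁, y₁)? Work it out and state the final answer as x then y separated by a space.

228151 14820

√237 → a₀=15, period (2,1,1,7,10,7,1,1,2,30); ℓ=10 even so k=9
step 0: (15, 1)  from 15·(1,0) + (0,1)
…
step 2: (46, 3)  from 1·(31,2) + (15,1)
step 3: (77, 5)  from 1·(46,3) + (31,2)
step 4: (585, 38)  from 7·(77,5) + (46,3)
step 5: (5927, 385)  from 10·(585,38) + (77,5)
step 6: (42074, 2733)  from 7·(5927,385) + (585,38)
step 7: (48001, 3118)  from 1·(42074,2733) + (5927,385)
step 8: (90075, 5851)  from 1·(48001,3118) + (42074,2733)
step 9: (228151, 14820)  from 2·(90075,5851) + (48001,3118)
→ (228151, 14820).  Check: 228151²=52052878801, 237·14820²=52052878800, difference 1.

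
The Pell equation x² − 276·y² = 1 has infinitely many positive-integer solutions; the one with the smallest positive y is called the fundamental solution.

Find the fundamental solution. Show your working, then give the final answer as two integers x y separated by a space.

√276 → a₀=16, period (1,1,1,1,2,2,2,1,1,1,1,32); ℓ=12 even so k=11
step 0: (16, 1)  from 16·(1,0) + (0,1)
…
step 3: (50, 3)  from 1·(33,2) + (17,1)
step 4: (83, 5)  from 1·(50,3) + (33,2)
step 5: (216, 13)  from 2·(83,5) + (50,3)
…
step 8: (1761, 106)  from 1·(1246,75) + (515,31)
…
step 10: (4768, 287)  from 1·(3007,181) + (1761,106)
step 11: (7775, 468)  from 1·(4768,287) + (3007,181)
→ (7775, 468).  Check: 7775²=60450625, 276·468²=60450624, difference 1.

7775 468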